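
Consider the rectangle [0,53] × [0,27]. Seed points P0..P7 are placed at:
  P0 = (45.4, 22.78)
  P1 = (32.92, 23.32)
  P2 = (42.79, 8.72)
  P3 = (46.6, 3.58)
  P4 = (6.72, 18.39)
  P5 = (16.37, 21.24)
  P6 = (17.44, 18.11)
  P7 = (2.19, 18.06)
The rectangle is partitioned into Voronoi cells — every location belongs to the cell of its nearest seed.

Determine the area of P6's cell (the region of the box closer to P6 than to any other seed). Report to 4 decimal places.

1. box [0,53]×[0,27]: [(0, 0) (53, 0) (53, 27) (0, 27)]
2. ⊥bis P6·P0 via (31.42,20.445): [(0, 0) (34.8348, 0) (30.3252, 27) (0, 27)]  |A|=879.6596
3. ⊥bis P6·P1 via (25.18,20.715): [(0, 0) (32.1519, 0) (23.0647, 27) (0, 27)]  |A|=745.4242
4. ⊥bis P6·P2 via (30.115,13.415): [(0, 0) (25.1459, 0) (28.8166, 9.9098) (23.0647, 27) (0, 27)]  |A|=710.7101
5. ⊥bis P6·P3 via (32.02,10.845): [(0, 0) (25.1459, 0) (28.8166, 9.9098) (23.0647, 27) (0, 27)]  |A|=710.7101
6. ⊥bis P6·P4 via (12.08,18.25): [(11.6033, 0) (25.1459, 0) (28.8166, 9.9098) (23.0647, 27) (12.3085, 27)]  |A|=387.8999
7. ⊥bis P6·P5 via (16.905,19.675): [(12.0741, 18.0235) (11.6033, 0) (25.1459, 0) (28.8166, 9.9098) (24.6401, 22.3193)]  |A|=306.831
8. ⊥bis P6·P7 via (9.815,18.085): [(12.0741, 18.0235) (11.6033, 0) (25.1459, 0) (28.8166, 9.9098) (24.6401, 22.3193)]  |A|=306.831
9. canonical 5-gon: [(12.0741, 18.0235) (11.6033, 0) (25.1459, 0) (28.8166, 9.9098) (24.6401, 22.3193)]
10. shoelace: 306.831

Area of P6's cell: 306.8310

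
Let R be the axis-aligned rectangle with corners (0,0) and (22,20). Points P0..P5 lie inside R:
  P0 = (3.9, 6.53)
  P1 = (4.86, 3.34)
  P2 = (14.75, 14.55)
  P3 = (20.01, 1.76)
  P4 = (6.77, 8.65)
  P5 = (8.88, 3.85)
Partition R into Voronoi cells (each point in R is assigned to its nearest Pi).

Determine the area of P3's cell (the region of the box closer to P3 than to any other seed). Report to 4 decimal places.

Area of P3's cell: 63.2210

1. box [0,22]×[0,20]: [(0, 0) (22, 0) (22, 20) (0, 20)]
2. ⊥bis P3·P0 via (11.955,4.145): [(10.7277, 0) (22, 0) (22, 20) (16.6495, 20)]  |A|=166.2279
3. ⊥bis P3·P1 via (12.435,2.55): [(12.9528, 7.5149) (12.1691, 0) (22, 0) (22, 20) (16.6495, 20)]  |A|=160.8121
4. ⊥bis P3·P2 via (17.38,8.155): [(12.8241, 6.2814) (12.1691, 0) (22, 0) (22, 10.055)]  |A|=77.0075
5. ⊥bis P3·P4 via (13.39,5.205): [(14.2567, 6.8705) (12.5419, 3.5753) (12.1691, 0) (22, 0) (22, 10.055)]  |A|=75.1524
6. ⊥bis P3·P5 via (14.445,2.805): [(15.2881, 7.2947) (13.9183, 0) (22, 0) (22, 10.055)]  |A|=63.221
7. canonical 4-gon: [(15.2881, 7.2947) (13.9183, 0) (22, 0) (22, 10.055)]
8. shoelace: 63.221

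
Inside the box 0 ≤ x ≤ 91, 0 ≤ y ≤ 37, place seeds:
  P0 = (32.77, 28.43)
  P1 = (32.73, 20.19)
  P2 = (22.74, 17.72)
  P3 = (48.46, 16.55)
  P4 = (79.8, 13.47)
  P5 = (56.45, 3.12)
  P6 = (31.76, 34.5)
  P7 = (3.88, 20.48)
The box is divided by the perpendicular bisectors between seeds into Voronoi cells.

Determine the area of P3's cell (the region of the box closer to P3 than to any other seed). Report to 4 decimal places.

1. box [0,91]×[0,37]: [(0, 0) (91, 0) (91, 37) (0, 37)]
2. ⊥bis P3·P0 via (40.615,22.49): [(23.5862, 0) (91, 0) (91, 37) (51.6015, 37)]  |A|=1976.026
3. ⊥bis P3·P1 via (40.595,18.37): [(41.9592, 24.2653) (36.3441, 0) (91, 0) (91, 37) (51.6015, 37)]  |A|=1821.2396
4. ⊥bis P3·P2 via (35.6,17.135): [(41.9592, 24.2653) (36.3441, 0) (91, 0) (91, 37) (51.6015, 37)]  |A|=1821.2396
5. ⊥bis P3·P4 via (64.13,15.01): [(41.9592, 24.2653) (36.3441, 0) (62.6549, 0) (66.2911, 37) (51.6015, 37)]  |A|=839.7401
6. ⊥bis P3·P5 via (52.455,9.835): [(41.9592, 24.2653) (36.4112, 0.2899) (64.3148, 16.8909) (66.2911, 37) (51.6015, 37)]  |A|=614.046
7. ⊥bis P3·P6 via (40.11,25.525): [(49.5938, 34.3484) (41.9592, 24.2653) (36.4112, 0.2899) (64.3148, 16.8909) (66.2911, 37) (52.4439, 37)]  |A|=612.9291
8. ⊥bis P3·P7 via (26.17,18.515): [(49.5938, 34.3484) (41.9592, 24.2653) (36.4112, 0.2899) (64.3148, 16.8909) (66.2911, 37) (52.4439, 37)]  |A|=612.9291
9. canonical 6-gon: [(49.5938, 34.3484) (41.9592, 24.2653) (36.4112, 0.2899) (64.3148, 16.8909) (66.2911, 37) (52.4439, 37)]
10. shoelace: 612.9291

Area of P3's cell: 612.9291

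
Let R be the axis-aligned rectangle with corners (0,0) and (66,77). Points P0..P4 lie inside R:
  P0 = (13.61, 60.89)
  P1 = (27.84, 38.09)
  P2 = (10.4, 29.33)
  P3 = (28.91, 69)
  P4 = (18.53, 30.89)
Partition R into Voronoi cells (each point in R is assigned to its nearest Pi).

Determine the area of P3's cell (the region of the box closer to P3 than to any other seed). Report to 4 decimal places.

1. box [0,66]×[0,77]: [(0, 0) (66, 0) (66, 77) (0, 77)]
2. ⊥bis P3·P0 via (21.26,64.945): [(55.6851, 0) (66, 0) (66, 77) (14.8701, 77)]  |A|=2365.6265
3. ⊥bis P3·P1 via (28.375,53.545): [(27.2827, 53.5828) (66, 52.2425) (66, 77) (14.8701, 77)]  |A|=1077.9305
4. ⊥bis P3·P2 via (19.655,49.165): [(27.2827, 53.5828) (66, 52.2425) (66, 77) (14.8701, 77)]  |A|=1077.9305
5. ⊥bis P3·P4 via (23.72,49.945): [(27.2827, 53.5828) (66, 52.2425) (66, 77) (14.8701, 77)]  |A|=1077.9305
6. canonical 4-gon: [(27.2827, 53.5828) (66, 52.2425) (66, 77) (14.8701, 77)]
7. shoelace: 1077.9305

Area of P3's cell: 1077.9305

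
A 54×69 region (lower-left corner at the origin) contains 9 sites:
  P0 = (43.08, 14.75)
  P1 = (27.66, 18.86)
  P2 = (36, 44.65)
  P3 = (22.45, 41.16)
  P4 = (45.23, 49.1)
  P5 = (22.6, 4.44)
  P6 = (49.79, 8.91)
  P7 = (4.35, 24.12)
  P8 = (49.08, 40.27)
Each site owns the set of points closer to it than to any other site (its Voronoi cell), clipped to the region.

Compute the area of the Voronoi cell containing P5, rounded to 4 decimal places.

1. box [0,54]×[0,69]: [(0, 0) (54, 0) (54, 69) (0, 69)]
2. ⊥bis P5·P0 via (32.84,9.595): [(0, 0) (37.6703, 0) (2.9345, 69) (0, 69)]  |A|=1400.8639
3. ⊥bis P5·P1 via (25.13,11.65): [(0, 20.4682) (0, 0) (37.6703, 0) (33.2377, 8.805)]  |A|=506.0006
4. ⊥bis P5·P2 via (29.3,24.545): [(0, 20.4682) (0, 0) (37.6703, 0) (33.2377, 8.805)]  |A|=506.0006
5. ⊥bis P5·P3 via (22.525,22.8): [(0, 20.4682) (0, 0) (37.6703, 0) (33.2377, 8.805)]  |A|=506.0006
6. ⊥bis P5·P4 via (33.915,26.77): [(0, 20.4682) (0, 0) (37.6703, 0) (33.2377, 8.805)]  |A|=506.0006
7. ⊥bis P5·P6 via (36.195,6.675): [(0, 20.4682) (0, 0) (37.2924, 0) (37.1091, 1.1148) (33.2377, 8.805)]  |A|=505.79
8. ⊥bis P5·P7 via (13.475,14.28): [(14.617, 15.339) (0, 1.7841) (0, 0) (37.2924, 0) (37.1091, 1.1148) (33.2377, 8.805)]  |A|=369.2377
9. ⊥bis P5·P8 via (35.84,22.355): [(14.617, 15.339) (0, 1.7841) (0, 0) (37.2924, 0) (37.1091, 1.1148) (33.2377, 8.805)]  |A|=369.2377
10. canonical 6-gon: [(14.617, 15.339) (0, 1.7841) (0, 0) (37.2924, 0) (37.1091, 1.1148) (33.2377, 8.805)]
11. shoelace: 369.2377

Area of P5's cell: 369.2377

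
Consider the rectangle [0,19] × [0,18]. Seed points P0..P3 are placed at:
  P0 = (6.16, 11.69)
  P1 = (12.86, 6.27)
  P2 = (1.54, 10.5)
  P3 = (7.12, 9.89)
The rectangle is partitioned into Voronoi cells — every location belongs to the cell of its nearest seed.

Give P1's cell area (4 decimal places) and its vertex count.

Area of P1's cell: 150.8549 (5 vertices)

1. box [0,19]×[0,18]: [(0, 0) (19, 0) (19, 18) (0, 18)]
2. ⊥bis P1·P0 via (9.51,8.98): [(2.2456, 0) (19, 0) (19, 18) (16.8068, 18)]  |A|=170.5288
3. ⊥bis P1·P2 via (7.2,8.385): [(5.6301, 4.1839) (4.0667, 0) (19, 0) (19, 18) (16.8068, 18)]  |A|=166.719
4. ⊥bis P1·P3 via (9.99,8.08): [(14.2632, 14.8557) (4.8943, 0) (19, 0) (19, 18) (16.8068, 18)]  |A|=150.8549
5. canonical 5-gon: [(14.2632, 14.8557) (4.8943, 0) (19, 0) (19, 18) (16.8068, 18)]
6. shoelace: 150.8549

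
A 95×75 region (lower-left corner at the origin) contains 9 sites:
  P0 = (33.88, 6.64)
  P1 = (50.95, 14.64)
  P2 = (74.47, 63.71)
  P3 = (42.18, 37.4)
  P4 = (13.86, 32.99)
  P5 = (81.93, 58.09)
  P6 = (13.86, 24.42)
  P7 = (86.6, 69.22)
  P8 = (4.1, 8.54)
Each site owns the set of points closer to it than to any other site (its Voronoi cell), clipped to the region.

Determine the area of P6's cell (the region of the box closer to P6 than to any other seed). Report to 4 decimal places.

Area of P6's cell: 377.0354

1. box [0,95]×[0,75]: [(0, 0) (95, 0) (95, 75) (0, 75)]
2. ⊥bis P6·P0 via (23.87,15.53): [(0, 0) (10.0776, 0) (76.686, 75) (0, 75)]  |A|=3253.6364
3. ⊥bis P6·P1 via (32.405,19.53): [(0, 0) (10.0776, 0) (34.509, 27.5094) (47.0315, 75) (0, 75)]  |A|=2549.4805
4. ⊥bis P6·P2 via (44.165,44.065): [(0, 0) (10.0776, 0) (34.509, 27.5094) (40.4042, 49.8665) (24.1116, 75) (0, 75)]  |A|=2261.452
5. ⊥bis P6·P3 via (28.02,30.91): [(0, 0) (10.0776, 0) (31.2569, 23.8476) (7.8121, 75) (0, 75)]  |A|=1492.1023
6. ⊥bis P6·P4 via (13.86,28.705): [(0, 28.705) (0, 0) (10.0776, 0) (31.2569, 23.8476) (29.0306, 28.705)]  |A|=639.2857
7. ⊥bis P6·P5 via (47.895,41.255): [(0, 28.705) (0, 0) (10.0776, 0) (31.2569, 23.8476) (29.0306, 28.705)]  |A|=639.2857
8. ⊥bis P6·P7 via (50.23,46.82): [(0, 28.705) (0, 0) (10.0776, 0) (31.2569, 23.8476) (29.0306, 28.705)]  |A|=639.2857
9. ⊥bis P6·P8 via (8.98,16.48): [(0, 28.705) (0, 21.9992) (19.1581, 10.2245) (31.2569, 23.8476) (29.0306, 28.705)]  |A|=377.0354
10. canonical 5-gon: [(0, 28.705) (0, 21.9992) (19.1581, 10.2245) (31.2569, 23.8476) (29.0306, 28.705)]
11. shoelace: 377.0354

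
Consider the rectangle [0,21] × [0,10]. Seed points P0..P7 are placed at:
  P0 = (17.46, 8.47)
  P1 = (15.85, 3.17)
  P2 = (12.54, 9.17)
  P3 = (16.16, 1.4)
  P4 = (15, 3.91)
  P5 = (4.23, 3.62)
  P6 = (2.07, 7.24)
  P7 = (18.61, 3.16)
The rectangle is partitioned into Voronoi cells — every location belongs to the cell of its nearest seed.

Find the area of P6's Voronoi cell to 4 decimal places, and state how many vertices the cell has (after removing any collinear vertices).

Area of P6's cell: 30.9039 (4 vertices)

1. box [0,21]×[0,10]: [(0, 0) (21, 0) (21, 10) (0, 10)]
2. ⊥bis P6·P0 via (9.765,7.855): [(0, 0) (10.3928, 0) (9.5936, 10) (0, 10)]  |A|=99.9318
3. ⊥bis P6·P1 via (8.96,5.205): [(0, 0) (7.4227, 0) (9.7602, 7.9144) (9.5936, 10) (0, 10)]  |A|=88.1784
4. ⊥bis P6·P2 via (7.305,8.205): [(0, 0) (7.4227, 0) (8.2815, 2.9077) (6.9741, 10) (0, 10)]  |A|=76.9301
5. ⊥bis P6·P3 via (9.115,4.32): [(0, 0) (7.3245, 0) (7.6662, 0.8245) (8.2815, 2.9077) (6.9741, 10) (0, 10)]  |A|=76.8896
6. ⊥bis P6·P4 via (8.535,5.575): [(0, 0) (7.0992, 0) (8.1007, 3.8886) (6.9741, 10) (0, 10)]  |A|=75.6172
7. ⊥bis P6·P5 via (3.15,5.43): [(0, 3.5504) (7.3541, 7.9385) (6.9741, 10) (0, 10)]  |A|=30.9039
8. ⊥bis P6·P7 via (10.34,5.2): [(0, 3.5504) (7.3541, 7.9385) (6.9741, 10) (0, 10)]  |A|=30.9039
9. canonical 4-gon: [(0, 3.5504) (7.3541, 7.9385) (6.9741, 10) (0, 10)]
10. shoelace: 30.9039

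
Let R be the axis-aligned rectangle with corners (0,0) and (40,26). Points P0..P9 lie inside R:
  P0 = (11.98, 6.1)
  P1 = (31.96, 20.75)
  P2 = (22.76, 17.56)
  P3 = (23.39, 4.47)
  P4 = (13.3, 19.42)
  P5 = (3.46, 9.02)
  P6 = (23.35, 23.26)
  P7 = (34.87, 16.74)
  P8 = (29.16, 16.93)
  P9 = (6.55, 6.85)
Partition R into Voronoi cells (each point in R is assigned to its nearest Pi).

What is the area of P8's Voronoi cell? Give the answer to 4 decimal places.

Area of P8's cell: 62.4612

1. box [0,40]×[0,26]: [(0, 0) (40, 0) (40, 26) (0, 26)]
2. ⊥bis P8·P0 via (20.57,11.515): [(27.8289, 0) (40, 0) (40, 26) (11.4389, 26)]  |A|=529.5191
3. ⊥bis P8·P1 via (30.56,18.84): [(27.8289, 0) (40, 0) (40, 11.9206) (20.7917, 26) (11.4389, 26)]  |A|=394.2988
4. ⊥bis P8·P2 via (25.96,17.245): [(24.7441, 4.8934) (27.8289, 0) (40, 0) (40, 11.9206) (26.416, 21.8775)]  |A|=244.3879
5. ⊥bis P8·P3 via (26.275,10.7): [(25.3575, 11.1249) (40, 4.3442) (40, 11.9206) (26.416, 21.8775)]  |A|=133.77
6. ⊥bis P8·P4 via (21.23,18.175): [(25.3575, 11.1249) (40, 4.3442) (40, 11.9206) (26.416, 21.8775)]  |A|=133.77
7. ⊥bis P8·P5 via (16.31,12.975): [(25.3575, 11.1249) (40, 4.3442) (40, 11.9206) (26.416, 21.8775)]  |A|=133.77
8. ⊥bis P8·P6 via (26.255,20.095): [(26.2391, 20.0804) (25.3575, 11.1249) (40, 4.3442) (40, 11.9206) (27.4062, 21.1517)]  |A|=132.816
9. ⊥bis P8·P7 via (32.015,16.835): [(26.2391, 20.0804) (25.3575, 11.1249) (31.7269, 8.1753) (32.0455, 17.7512) (27.4062, 21.1517)]  |A|=62.4612
10. ⊥bis P8·P9 via (17.855,11.89): [(26.2391, 20.0804) (25.3575, 11.1249) (31.7269, 8.1753) (32.0455, 17.7512) (27.4062, 21.1517)]  |A|=62.4612
11. canonical 5-gon: [(26.2391, 20.0804) (25.3575, 11.1249) (31.7269, 8.1753) (32.0455, 17.7512) (27.4062, 21.1517)]
12. shoelace: 62.4612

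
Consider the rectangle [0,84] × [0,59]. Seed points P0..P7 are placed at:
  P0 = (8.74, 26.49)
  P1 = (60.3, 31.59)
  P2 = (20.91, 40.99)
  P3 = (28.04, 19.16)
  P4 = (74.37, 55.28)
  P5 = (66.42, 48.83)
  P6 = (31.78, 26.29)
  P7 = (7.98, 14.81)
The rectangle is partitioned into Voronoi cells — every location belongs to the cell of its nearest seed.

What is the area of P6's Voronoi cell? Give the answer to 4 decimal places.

Area of P6's cell: 446.7623

1. box [0,84]×[0,59]: [(0, 0) (84, 0) (84, 59) (0, 59)]
2. ⊥bis P6·P0 via (20.26,26.39): [(20.0309, 0) (84, 0) (84, 59) (20.5431, 59)]  |A|=3759.0672
3. ⊥bis P6·P1 via (46.04,28.94): [(20.0309, 0) (51.4181, 0) (40.4538, 59) (20.5431, 59)]  |A|=1513.2872
4. ⊥bis P6·P2 via (26.345,33.64): [(20.284, 29.1582) (20.0309, 0) (51.4181, 0) (42.8927, 45.8763)]  |A|=1047.4596
5. ⊥bis P6·P3 via (29.91,22.725): [(20.284, 29.1582) (20.2721, 27.7805) (49.0619, 12.679) (42.8927, 45.8763)]  |A|=446.7623
6. ⊥bis P6·P4 via (53.075,40.785): [(20.284, 29.1582) (20.2721, 27.7805) (49.0619, 12.679) (42.8927, 45.8763)]  |A|=446.7623
7. ⊥bis P6·P5 via (49.1,37.56): [(20.284, 29.1582) (20.2721, 27.7805) (49.0619, 12.679) (42.8927, 45.8763)]  |A|=446.7623
8. ⊥bis P6·P7 via (19.88,20.55): [(20.284, 29.1582) (20.2721, 27.7805) (49.0619, 12.679) (42.8927, 45.8763)]  |A|=446.7623
9. canonical 4-gon: [(20.284, 29.1582) (20.2721, 27.7805) (49.0619, 12.679) (42.8927, 45.8763)]
10. shoelace: 446.7623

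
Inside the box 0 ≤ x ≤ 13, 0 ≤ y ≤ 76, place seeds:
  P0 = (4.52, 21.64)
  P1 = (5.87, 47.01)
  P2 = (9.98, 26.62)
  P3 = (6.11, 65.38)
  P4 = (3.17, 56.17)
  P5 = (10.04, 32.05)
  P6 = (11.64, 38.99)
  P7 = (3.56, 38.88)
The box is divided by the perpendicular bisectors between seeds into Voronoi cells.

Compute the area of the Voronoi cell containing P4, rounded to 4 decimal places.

1. box [0,13]×[0,76]: [(0, 0) (13, 0) (13, 76) (0, 76)]
2. ⊥bis P4·P0 via (3.845,38.905): [(0, 38.7547) (13, 39.2629) (13, 76) (0, 76)]  |A|=480.8856
3. ⊥bis P4·P1 via (4.52,51.59): [(0, 50.2577) (13, 54.0896) (13, 76) (0, 76)]  |A|=309.7429
4. ⊥bis P4·P2 via (6.575,41.395): [(0, 50.2577) (13, 54.0896) (13, 76) (0, 76)]  |A|=309.7429
5. ⊥bis P4·P3 via (4.64,60.775): [(0, 62.2562) (0, 50.2577) (13, 54.0896) (13, 58.1063)]  |A|=104.0992
6. ⊥bis P4·P5 via (6.605,44.11): [(0, 62.2562) (0, 50.2577) (13, 54.0896) (13, 58.1063)]  |A|=104.0992
7. ⊥bis P4·P6 via (7.405,47.58): [(0, 62.2562) (0, 50.2577) (13, 54.0896) (13, 58.1063)]  |A|=104.0992
8. ⊥bis P4·P7 via (3.365,47.525): [(0, 62.2562) (0, 50.2577) (13, 54.0896) (13, 58.1063)]  |A|=104.0992
9. canonical 4-gon: [(0, 62.2562) (0, 50.2577) (13, 54.0896) (13, 58.1063)]
10. shoelace: 104.0992

Area of P4's cell: 104.0992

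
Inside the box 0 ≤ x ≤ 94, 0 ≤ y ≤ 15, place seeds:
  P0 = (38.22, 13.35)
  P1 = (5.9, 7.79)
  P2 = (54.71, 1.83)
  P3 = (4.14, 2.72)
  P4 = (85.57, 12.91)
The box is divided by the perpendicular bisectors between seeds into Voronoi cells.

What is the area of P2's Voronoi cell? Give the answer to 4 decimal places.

1. box [0,94]×[0,15]: [(0, 0) (94, 0) (94, 15) (0, 15)]
2. ⊥bis P2·P0 via (46.465,7.59): [(41.1626, 0) (94, 0) (94, 15) (51.6417, 15)]  |A|=713.9681
3. ⊥bis P2·P1 via (30.305,4.81): [(41.1626, 0) (94, 0) (94, 15) (51.6417, 15)]  |A|=713.9681
4. ⊥bis P2·P3 via (29.425,2.275): [(41.1626, 0) (94, 0) (94, 15) (51.6417, 15)]  |A|=713.9681
5. ⊥bis P2·P4 via (70.14,7.37): [(41.1626, 0) (72.7861, 0) (67.4005, 15) (51.6417, 15)]  |A|=355.368
6. canonical 4-gon: [(41.1626, 0) (72.7861, 0) (67.4005, 15) (51.6417, 15)]
7. shoelace: 355.368

Area of P2's cell: 355.3680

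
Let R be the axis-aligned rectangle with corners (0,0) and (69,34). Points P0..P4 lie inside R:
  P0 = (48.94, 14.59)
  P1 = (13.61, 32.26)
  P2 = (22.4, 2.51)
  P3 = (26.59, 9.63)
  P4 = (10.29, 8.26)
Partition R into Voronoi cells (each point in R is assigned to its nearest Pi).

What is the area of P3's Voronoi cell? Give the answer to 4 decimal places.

1. box [0,69]×[0,34]: [(0, 0) (69, 0) (69, 34) (0, 34)]
2. ⊥bis P3·P0 via (37.765,12.11): [(0, 0) (40.4525, 0) (32.9071, 34) (0, 34)]  |A|=1247.1129
3. ⊥bis P3·P1 via (20.1,20.945): [(0, 9.4161) (0, 0) (40.4525, 0) (34.031, 28.9355)]  |A|=745.4768
4. ⊥bis P3·P2 via (24.495,6.07): [(9.5251, 14.8795) (34.8097, 0) (40.4525, 0) (34.031, 28.9355)]  |A|=441.6564
5. ⊥bis P3·P4 via (18.44,8.945): [(17.5541, 19.4848) (18.3791, 9.6691) (34.8097, 0) (40.4525, 0) (34.031, 28.9355)]  |A|=400.3516
6. canonical 5-gon: [(17.5541, 19.4848) (18.3791, 9.6691) (34.8097, 0) (40.4525, 0) (34.031, 28.9355)]
7. shoelace: 400.3516

Area of P3's cell: 400.3516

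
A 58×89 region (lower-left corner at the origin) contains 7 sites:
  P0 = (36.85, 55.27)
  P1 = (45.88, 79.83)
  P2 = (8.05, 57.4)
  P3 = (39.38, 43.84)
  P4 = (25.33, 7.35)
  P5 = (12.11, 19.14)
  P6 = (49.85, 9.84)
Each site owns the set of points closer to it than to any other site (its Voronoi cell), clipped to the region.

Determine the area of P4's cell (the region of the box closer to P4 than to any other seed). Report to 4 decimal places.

Area of P4's cell: 480.7874

1. box [0,58]×[0,89]: [(0, 0) (58, 0) (58, 89) (0, 89)]
2. ⊥bis P4·P0 via (31.09,31.31): [(0, 38.7841) (0, 0) (58, 0) (58, 24.8408)]  |A|=1845.1214
3. ⊥bis P4·P1 via (35.605,43.59): [(0, 38.7841) (0, 0) (58, 0) (58, 24.8408)]  |A|=1845.1214
4. ⊥bis P4·P2 via (16.69,32.375): [(20.7825, 33.7879) (0, 26.6127) (0, 0) (58, 0) (58, 24.8408)]  |A|=1718.646
5. ⊥bis P4·P3 via (32.355,25.595): [(15.6652, 32.0212) (0, 26.6127) (0, 0) (58, 0) (58, 15.7207)]  |A|=1469.828
6. ⊥bis P4·P5 via (18.72,13.245): [(30.404, 26.3462) (6.9077, 0) (58, 0) (58, 15.7207)]  |A|=889.9579
7. ⊥bis P4·P6 via (37.59,8.595): [(36.0064, 24.1891) (30.404, 26.3462) (6.9077, 0) (38.4628, 0)]  |A|=480.7874
8. canonical 4-gon: [(36.0064, 24.1891) (30.404, 26.3462) (6.9077, 0) (38.4628, 0)]
9. shoelace: 480.7874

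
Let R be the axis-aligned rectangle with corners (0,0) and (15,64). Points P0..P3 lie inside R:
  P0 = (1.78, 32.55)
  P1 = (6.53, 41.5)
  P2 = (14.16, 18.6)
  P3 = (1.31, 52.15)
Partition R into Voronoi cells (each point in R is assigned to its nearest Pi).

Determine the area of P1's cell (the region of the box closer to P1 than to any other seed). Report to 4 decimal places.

1. box [0,15]×[0,64]: [(0, 0) (15, 0) (15, 64) (0, 64)]
2. ⊥bis P1·P0 via (4.155,37.025): [(0, 39.2302) (15, 31.2693) (15, 64) (0, 64)]  |A|=431.2542
3. ⊥bis P1·P2 via (10.345,30.05): [(0, 39.2302) (14.616, 31.4731) (15, 31.601) (15, 64) (0, 64)]  |A|=431.1905
4. ⊥bis P1·P3 via (3.92,46.825): [(0, 44.9036) (0, 39.2302) (14.616, 31.4731) (15, 31.601) (15, 52.2558)]  |A|=199.8861
5. canonical 5-gon: [(0, 44.9036) (0, 39.2302) (14.616, 31.4731) (15, 31.601) (15, 52.2558)]
6. shoelace: 199.8861

Area of P1's cell: 199.8861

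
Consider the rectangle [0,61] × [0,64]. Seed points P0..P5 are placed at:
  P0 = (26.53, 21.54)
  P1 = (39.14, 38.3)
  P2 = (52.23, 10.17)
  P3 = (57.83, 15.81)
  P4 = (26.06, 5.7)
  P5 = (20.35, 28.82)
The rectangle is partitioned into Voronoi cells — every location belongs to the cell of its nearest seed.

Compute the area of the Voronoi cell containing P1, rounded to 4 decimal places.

1. box [0,61]×[0,64]: [(0, 0) (61, 0) (61, 64) (0, 64)]
2. ⊥bis P1·P0 via (32.835,29.92): [(0, 54.6246) (61, 8.729) (61, 64) (0, 64)]  |A|=1971.7138
3. ⊥bis P1·P2 via (45.685,24.235): [(0, 54.6246) (42.414, 22.7129) (61, 31.3617) (61, 64) (0, 64)]  |A|=1761.3888
4. ⊥bis P1·P3 via (48.485,27.055): [(0, 54.6246) (42.414, 22.7129) (44.3366, 23.6075) (61, 37.4554) (61, 64) (0, 64)]  |A|=1710.6176
5. ⊥bis P1·P4 via (32.6,22): [(0, 54.6246) (42.414, 22.7129) (44.3366, 23.6075) (61, 37.4554) (61, 64) (0, 64)]  |A|=1710.6176
6. ⊥bis P1·P5 via (29.745,33.56): [(30.8145, 31.4402) (42.414, 22.7129) (44.3366, 23.6075) (61, 37.4554) (61, 64) (14.3873, 64)]  |A|=1331.945
7. canonical 6-gon: [(30.8145, 31.4402) (42.414, 22.7129) (44.3366, 23.6075) (61, 37.4554) (61, 64) (14.3873, 64)]
8. shoelace: 1331.945

Area of P1's cell: 1331.9450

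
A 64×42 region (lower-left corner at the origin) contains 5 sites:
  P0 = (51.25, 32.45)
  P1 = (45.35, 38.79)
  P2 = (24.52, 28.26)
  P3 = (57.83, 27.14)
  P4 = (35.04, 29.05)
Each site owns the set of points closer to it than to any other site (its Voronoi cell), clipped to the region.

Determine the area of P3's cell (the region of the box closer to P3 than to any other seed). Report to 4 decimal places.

1. box [0,64]×[0,42]: [(0, 0) (64, 0) (64, 42) (0, 42)]
2. ⊥bis P3·P0 via (54.54,29.795): [(30.4957, 0) (64, 0) (64, 41.5176)]  |A|=695.5083
3. ⊥bis P3·P1 via (51.59,32.965): [(30.4957, 0) (64, 0) (64, 41.5176)]  |A|=695.5083
4. ⊥bis P3·P2 via (41.175,27.7): [(40.6674, 12.6045) (40.2436, 0) (64, 0) (64, 41.5176)]  |A|=634.0744
5. ⊥bis P3·P4 via (46.435,28.095): [(45.6547, 18.7846) (44.0804, 0) (64, 0) (64, 41.5176)]  |A|=567.9168
6. canonical 4-gon: [(45.6547, 18.7846) (44.0804, 0) (64, 0) (64, 41.5176)]
7. shoelace: 567.9168

Area of P3's cell: 567.9168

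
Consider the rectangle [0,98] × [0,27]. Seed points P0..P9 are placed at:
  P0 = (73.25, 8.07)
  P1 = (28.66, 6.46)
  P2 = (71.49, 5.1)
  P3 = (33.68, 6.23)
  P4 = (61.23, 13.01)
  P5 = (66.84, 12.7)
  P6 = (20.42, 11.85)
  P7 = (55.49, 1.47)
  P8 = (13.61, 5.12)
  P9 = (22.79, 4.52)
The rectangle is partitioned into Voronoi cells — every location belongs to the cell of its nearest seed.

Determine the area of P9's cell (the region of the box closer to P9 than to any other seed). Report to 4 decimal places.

Area of P9's cell: 65.6094

1. box [0,98]×[0,27]: [(0, 0) (98, 0) (98, 27) (0, 27)]
2. ⊥bis P9·P0 via (48.02,6.295): [(0, 0) (48.4629, 0) (46.5633, 27) (0, 27)]  |A|=1282.8539
3. ⊥bis P9·P1 via (25.725,5.49): [(0, 0) (27.5394, 0) (18.6161, 27) (0, 27)]  |A|=623.0991
4. ⊥bis P9·P2 via (47.14,4.81): [(0, 0) (27.5394, 0) (18.6161, 27) (0, 27)]  |A|=623.0991
5. ⊥bis P9·P3 via (28.235,5.375): [(0, 0) (27.5394, 0) (18.6161, 27) (0, 27)]  |A|=623.0991
6. ⊥bis P9·P4 via (42.01,8.765): [(0, 0) (27.5394, 0) (18.6161, 27) (0, 27)]  |A|=623.0991
7. ⊥bis P9·P5 via (44.815,8.61): [(0, 0) (27.5394, 0) (18.6161, 27) (0, 27)]  |A|=623.0991
8. ⊥bis P9·P6 via (21.605,8.185): [(0, 1.1995) (0, 0) (27.5394, 0) (24.5226, 9.1283)]  |A|=140.4016
9. ⊥bis P9·P7 via (39.14,2.995): [(0, 1.1995) (0, 0) (27.5394, 0) (24.5226, 9.1283)]  |A|=140.4016
10. ⊥bis P9·P8 via (18.2,4.82): [(18.3512, 7.1329) (17.885, 0) (27.5394, 0) (24.5226, 9.1283)]  |A|=65.6094
11. canonical 4-gon: [(18.3512, 7.1329) (17.885, 0) (27.5394, 0) (24.5226, 9.1283)]
12. shoelace: 65.6094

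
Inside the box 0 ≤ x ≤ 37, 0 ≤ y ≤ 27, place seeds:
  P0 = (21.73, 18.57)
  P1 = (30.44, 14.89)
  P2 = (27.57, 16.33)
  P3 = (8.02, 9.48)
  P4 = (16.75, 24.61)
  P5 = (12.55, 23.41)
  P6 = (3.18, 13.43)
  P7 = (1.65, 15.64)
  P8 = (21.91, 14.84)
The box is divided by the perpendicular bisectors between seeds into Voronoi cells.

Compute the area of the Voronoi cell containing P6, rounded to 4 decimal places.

Area of P6's cell: 52.6084

1. box [0,37]×[0,27]: [(0, 0) (37, 0) (37, 27) (0, 27)]
2. ⊥bis P6·P0 via (12.455,16): [(0, 0) (16.8884, 0) (9.407, 27) (0, 27)]  |A|=354.9885
3. ⊥bis P6·P1 via (16.81,14.16): [(0, 0) (16.8884, 0) (9.407, 27) (0, 27)]  |A|=354.9885
4. ⊥bis P6·P2 via (15.375,14.88): [(0, 0) (16.8884, 0) (9.407, 27) (0, 27)]  |A|=354.9885
5. ⊥bis P6·P3 via (5.6,11.455): [(0, 4.5932) (11.6577, 18.8776) (9.407, 27) (0, 27)]  |A|=168.8093
6. ⊥bis P6·P4 via (9.965,19.02): [(0, 4.5932) (10.8737, 17.917) (3.3905, 27) (0, 27)]  |A|=137.2205
7. ⊥bis P6·P5 via (7.865,18.42): [(0, 25.8043) (0, 4.5932) (9.8009, 16.6024)]  |A|=103.9436
8. ⊥bis P6·P7 via (2.415,14.535): [(7.9336, 18.3556) (0, 12.8631) (0, 4.5932) (9.8009, 16.6024)]  |A|=52.6084
9. ⊥bis P6·P8 via (12.545,14.135): [(7.9336, 18.3556) (0, 12.8631) (0, 4.5932) (9.8009, 16.6024)]  |A|=52.6084
10. canonical 4-gon: [(7.9336, 18.3556) (0, 12.8631) (0, 4.5932) (9.8009, 16.6024)]
11. shoelace: 52.6084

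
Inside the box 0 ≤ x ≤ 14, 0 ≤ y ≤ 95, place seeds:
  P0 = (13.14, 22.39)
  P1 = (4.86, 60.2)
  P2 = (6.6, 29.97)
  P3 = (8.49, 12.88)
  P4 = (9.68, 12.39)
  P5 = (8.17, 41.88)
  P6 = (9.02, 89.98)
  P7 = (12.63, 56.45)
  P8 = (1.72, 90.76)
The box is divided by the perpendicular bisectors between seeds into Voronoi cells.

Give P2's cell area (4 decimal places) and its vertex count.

Area of P2's cell: 166.1152 (5 vertices)

1. box [0,14]×[0,95]: [(0, 0) (14, 0) (14, 95) (0, 95)]
2. ⊥bis P2·P0 via (9.87,26.18): [(0, 17.6642) (14, 29.7434) (14, 95) (0, 95)]  |A|=998.1472
3. ⊥bis P2·P1 via (5.73,45.085): [(0, 44.7552) (0, 17.6642) (14, 29.7434) (14, 45.561)]  |A|=300.3606
4. ⊥bis P2·P3 via (7.545,21.425): [(0, 44.7552) (0, 20.5906) (3.8904, 21.0208) (14, 29.7434) (14, 45.561)]  |A|=294.6681
5. ⊥bis P2·P4 via (8.14,21.18): [(0, 44.7552) (0, 20.5906) (3.8904, 21.0208) (14, 29.7434) (14, 45.561)]  |A|=294.6681
6. ⊥bis P2·P5 via (7.385,35.925): [(0, 36.8985) (0, 20.5906) (3.8904, 21.0208) (14, 29.7434) (14, 35.053)]  |A|=166.1152
7. ⊥bis P2·P6 via (7.81,59.975): [(0, 36.8985) (0, 20.5906) (3.8904, 21.0208) (14, 29.7434) (14, 35.053)]  |A|=166.1152
8. ⊥bis P2·P7 via (9.615,43.21): [(0, 36.8985) (0, 20.5906) (3.8904, 21.0208) (14, 29.7434) (14, 35.053)]  |A|=166.1152
9. ⊥bis P2·P8 via (4.16,60.365): [(0, 36.8985) (0, 20.5906) (3.8904, 21.0208) (14, 29.7434) (14, 35.053)]  |A|=166.1152
10. canonical 5-gon: [(0, 36.8985) (0, 20.5906) (3.8904, 21.0208) (14, 29.7434) (14, 35.053)]
11. shoelace: 166.1152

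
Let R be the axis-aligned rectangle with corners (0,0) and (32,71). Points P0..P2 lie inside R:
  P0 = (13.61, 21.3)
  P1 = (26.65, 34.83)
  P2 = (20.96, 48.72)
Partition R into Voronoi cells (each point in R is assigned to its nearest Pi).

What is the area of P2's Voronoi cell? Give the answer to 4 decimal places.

1. box [0,32]×[0,71]: [(0, 0) (32, 0) (32, 71) (0, 71)]
2. ⊥bis P2·P0 via (17.285,35.01): [(0, 39.6433) (32, 31.0656) (32, 71) (0, 71)]  |A|=1140.6577
3. ⊥bis P2·P1 via (23.805,41.775): [(0, 39.6433) (11.2438, 36.6294) (32, 45.1321) (32, 71) (0, 71)]  |A|=994.6748
4. canonical 5-gon: [(0, 39.6433) (11.2438, 36.6294) (32, 45.1321) (32, 71) (0, 71)]
5. shoelace: 994.6748

Area of P2's cell: 994.6748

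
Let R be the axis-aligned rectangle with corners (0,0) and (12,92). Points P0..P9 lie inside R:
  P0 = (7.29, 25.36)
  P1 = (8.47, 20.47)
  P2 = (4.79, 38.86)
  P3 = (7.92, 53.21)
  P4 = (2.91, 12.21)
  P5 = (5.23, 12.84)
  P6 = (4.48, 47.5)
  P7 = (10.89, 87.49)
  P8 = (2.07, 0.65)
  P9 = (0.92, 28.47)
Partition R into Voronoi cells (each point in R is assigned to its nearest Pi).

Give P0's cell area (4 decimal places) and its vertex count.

1. box [0,12]×[0,92]: [(0, 0) (12, 0) (12, 92) (0, 92)]
2. ⊥bis P0·P1 via (7.88,22.915): [(0, 21.0135) (12, 23.9092) (12, 92) (0, 92)]  |A|=834.4639
3. ⊥bis P0·P2 via (6.04,32.11): [(0, 30.9915) (0, 21.0135) (12, 23.9092) (12, 33.2137)]  |A|=115.695
4. ⊥bis P0·P3 via (7.605,39.285): [(0, 30.9915) (0, 21.0135) (12, 23.9092) (12, 33.2137)]  |A|=115.695
5. ⊥bis P0·P4 via (5.1,18.785): [(0, 30.9915) (0, 21.0135) (12, 23.9092) (12, 33.2137)]  |A|=115.695
6. ⊥bis P0·P5 via (6.26,19.1): [(0, 30.9915) (0, 21.0135) (12, 23.9092) (12, 33.2137)]  |A|=115.695
7. ⊥bis P0·P6 via (5.885,36.43): [(0, 30.9915) (0, 21.0135) (12, 23.9092) (12, 33.2137)]  |A|=115.695
8. ⊥bis P0·P7 via (9.09,56.425): [(0, 30.9915) (0, 21.0135) (12, 23.9092) (12, 33.2137)]  |A|=115.695
9. ⊥bis P0·P8 via (4.68,13.005): [(0, 30.9915) (0, 21.0135) (12, 23.9092) (12, 33.2137)]  |A|=115.695
10. ⊥bis P0·P9 via (4.105,26.915): [(6.7011, 32.2324) (1.3872, 21.3482) (12, 23.9092) (12, 33.2137)]  |A|=75.6036
11. canonical 4-gon: [(6.7011, 32.2324) (1.3872, 21.3482) (12, 23.9092) (12, 33.2137)]
12. shoelace: 75.6036

Area of P0's cell: 75.6036 (4 vertices)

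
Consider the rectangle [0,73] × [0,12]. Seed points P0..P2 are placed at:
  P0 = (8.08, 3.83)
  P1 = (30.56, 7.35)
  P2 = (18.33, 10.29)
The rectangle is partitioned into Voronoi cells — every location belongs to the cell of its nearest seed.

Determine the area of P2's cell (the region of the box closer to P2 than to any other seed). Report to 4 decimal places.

Area of P2's cell: 118.7284

1. box [0,73]×[0,12]: [(0, 0) (73, 0) (73, 12) (0, 12)]
2. ⊥bis P2·P0 via (13.205,7.06): [(17.6545, 0) (73, 0) (73, 12) (10.0916, 12)]  |A|=709.5233
3. ⊥bis P2·P1 via (24.445,8.82): [(17.6545, 0) (22.3247, 0) (25.2094, 12) (10.0916, 12)]  |A|=118.7284
4. canonical 4-gon: [(17.6545, 0) (22.3247, 0) (25.2094, 12) (10.0916, 12)]
5. shoelace: 118.7284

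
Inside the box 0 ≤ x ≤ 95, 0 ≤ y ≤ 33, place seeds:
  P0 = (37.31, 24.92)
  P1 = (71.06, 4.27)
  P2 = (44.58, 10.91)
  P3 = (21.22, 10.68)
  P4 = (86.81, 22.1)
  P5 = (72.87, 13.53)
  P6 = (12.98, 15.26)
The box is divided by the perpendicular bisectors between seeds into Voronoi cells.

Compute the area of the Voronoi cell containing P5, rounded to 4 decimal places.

1. box [0,95]×[0,33]: [(0, 0) (95, 0) (95, 33) (0, 33)]
2. ⊥bis P5·P0 via (55.09,19.225): [(48.9322, 0) (95, 0) (95, 33) (59.5022, 33)]  |A|=1345.8333
3. ⊥bis P5·P1 via (71.965,8.9): [(52.972, 12.6125) (95, 4.3975) (95, 33) (59.5022, 33)]  |A|=962.9103
4. ⊥bis P5·P2 via (58.725,12.22): [(57.4065, 26.4571) (58.794, 11.4745) (95, 4.3975) (95, 33) (59.5022, 33)]  |A|=920.0848
5. ⊥bis P5·P3 via (47.045,12.105): [(57.4065, 26.4571) (58.794, 11.4745) (95, 4.3975) (95, 33) (59.5022, 33)]  |A|=920.0848
6. ⊥bis P5·P4 via (79.84,17.815): [(57.4065, 26.4571) (58.794, 11.4745) (87.1449, 5.9329) (70.5046, 33) (59.5022, 33)]  |A|=476.2365
7. ⊥bis P5·P6 via (42.925,14.395): [(57.4065, 26.4571) (58.794, 11.4745) (87.1449, 5.9329) (70.5046, 33) (59.5022, 33)]  |A|=476.2365
8. canonical 5-gon: [(57.4065, 26.4571) (58.794, 11.4745) (87.1449, 5.9329) (70.5046, 33) (59.5022, 33)]
9. shoelace: 476.2365

Area of P5's cell: 476.2365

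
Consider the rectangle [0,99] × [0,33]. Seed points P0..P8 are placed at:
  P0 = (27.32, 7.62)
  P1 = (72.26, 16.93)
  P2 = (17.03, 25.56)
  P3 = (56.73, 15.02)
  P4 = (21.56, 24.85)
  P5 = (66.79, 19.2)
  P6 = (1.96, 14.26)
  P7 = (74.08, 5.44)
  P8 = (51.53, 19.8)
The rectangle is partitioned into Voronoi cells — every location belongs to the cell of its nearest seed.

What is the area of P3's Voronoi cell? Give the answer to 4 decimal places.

1. box [0,99]×[0,33]: [(0, 0) (99, 0) (99, 33) (0, 33)]
2. ⊥bis P3·P0 via (42.025,11.32): [(44.8733, 0) (99, 0) (99, 33) (36.57, 33)]  |A|=1923.1861
3. ⊥bis P3·P1 via (64.495,15.975): [(44.8733, 0) (66.4597, 0) (62.4011, 33) (36.57, 33)]  |A|=782.3903
4. ⊥bis P3·P2 via (36.88,20.29): [(38.3628, 25.8749) (44.8733, 0) (66.4597, 0) (62.4011, 33) (40.2544, 33)]  |A|=769.2645
5. ⊥bis P3·P4 via (39.145,19.935): [(39.5199, 21.2762) (44.8733, 0) (66.4597, 0) (62.4011, 33) (42.7967, 33)]  |A|=745.8902
6. ⊥bis P3·P5 via (61.76,17.11): [(39.5199, 21.2762) (44.8733, 0) (66.4597, 0) (65.4466, 8.2374) (55.1576, 33) (42.7967, 33)]  |A|=656.2057
7. ⊥bis P3·P6 via (29.345,14.64): [(39.5199, 21.2762) (44.8733, 0) (66.4597, 0) (65.4466, 8.2374) (55.1576, 33) (42.7967, 33)]  |A|=656.2057
8. ⊥bis P3·P7 via (65.405,10.23): [(39.5199, 21.2762) (44.8733, 0) (59.7564, 0) (64.9563, 9.4174) (55.1576, 33) (42.7967, 33)]  |A|=623.22
9. ⊥bis P3·P8 via (54.13,17.41): [(43.4233, 5.7626) (44.8733, 0) (59.7564, 0) (64.9563, 9.4174) (59.2989, 23.0331)]  |A|=291.7042
10. canonical 5-gon: [(43.4233, 5.7626) (44.8733, 0) (59.7564, 0) (64.9563, 9.4174) (59.2989, 23.0331)]
11. shoelace: 291.7042

Area of P3's cell: 291.7042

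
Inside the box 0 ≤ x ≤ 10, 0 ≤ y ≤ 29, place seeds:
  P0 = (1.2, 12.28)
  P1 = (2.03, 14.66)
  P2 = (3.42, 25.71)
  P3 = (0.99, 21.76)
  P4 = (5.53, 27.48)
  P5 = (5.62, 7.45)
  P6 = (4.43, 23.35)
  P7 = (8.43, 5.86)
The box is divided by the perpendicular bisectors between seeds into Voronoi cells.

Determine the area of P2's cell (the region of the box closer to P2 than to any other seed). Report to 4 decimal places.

Area of P2's cell: 19.4345

1. box [0,10]×[0,29]: [(0, 0) (10, 0) (10, 29) (0, 29)]
2. ⊥bis P2·P0 via (2.31,18.995): [(0, 19.3768) (10, 17.7238) (10, 29) (0, 29)]  |A|=104.4966
3. ⊥bis P2·P1 via (2.725,20.185): [(0, 20.5278) (10, 19.2699) (10, 29) (0, 29)]  |A|=91.0118
4. ⊥bis P2·P3 via (2.205,23.735): [(0, 25.0915) (9.3252, 19.3548) (10, 19.2699) (10, 29) (0, 29)]  |A|=69.7331
5. ⊥bis P2·P4 via (4.475,26.595): [(0, 25.0915) (9.3252, 19.3548) (10, 19.2699) (10, 20.0087) (2.4575, 29) (0, 29)]  |A|=35.8248
6. ⊥bis P2·P5 via (4.52,16.58): [(0, 25.0915) (9.3252, 19.3548) (10, 19.2699) (10, 20.0087) (2.4575, 29) (0, 29)]  |A|=35.8248
7. ⊥bis P2·P6 via (3.925,24.53): [(0, 25.0915) (2.1485, 23.7697) (5.6044, 25.2487) (2.4575, 29) (0, 29)]  |A|=19.4345
8. ⊥bis P2·P7 via (5.925,15.785): [(0, 25.0915) (2.1485, 23.7697) (5.6044, 25.2487) (2.4575, 29) (0, 29)]  |A|=19.4345
9. canonical 5-gon: [(0, 25.0915) (2.1485, 23.7697) (5.6044, 25.2487) (2.4575, 29) (0, 29)]
10. shoelace: 19.4345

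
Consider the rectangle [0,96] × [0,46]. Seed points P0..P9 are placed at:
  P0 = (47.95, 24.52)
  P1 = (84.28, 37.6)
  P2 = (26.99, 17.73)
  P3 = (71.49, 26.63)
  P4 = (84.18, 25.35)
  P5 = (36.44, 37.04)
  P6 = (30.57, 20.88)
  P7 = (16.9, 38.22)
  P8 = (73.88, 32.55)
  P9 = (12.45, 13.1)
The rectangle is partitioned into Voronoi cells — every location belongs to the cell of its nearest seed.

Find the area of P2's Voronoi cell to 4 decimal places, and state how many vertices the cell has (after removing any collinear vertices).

Area of P2's cell: 361.5902 (5 vertices)

1. box [0,96]×[0,46]: [(0, 0) (96, 0) (96, 46) (0, 46)]
2. ⊥bis P2·P0 via (37.47,21.125): [(0, 0) (44.3135, 0) (29.4117, 46) (0, 46)]  |A|=1695.6793
3. ⊥bis P2·P1 via (55.635,27.665): [(0, 0) (44.3135, 0) (29.4117, 46) (0, 46)]  |A|=1695.6793
4. ⊥bis P2·P3 via (49.24,22.18): [(0, 0) (44.3135, 0) (29.4117, 46) (0, 46)]  |A|=1695.6793
5. ⊥bis P2·P4 via (55.585,21.54): [(0, 0) (44.3135, 0) (29.4117, 46) (0, 46)]  |A|=1695.6793
6. ⊥bis P2·P5 via (31.715,27.385): [(0, 42.9058) (0, 0) (44.3135, 0) (36.1443, 25.2174)]  |A|=1334.1342
7. ⊥bis P2·P6 via (28.78,19.305): [(14.0744, 36.018) (0, 42.9058) (0, 0) (44.3135, 0) (43.4669, 2.6132)]  |A|=1124.2434
8. ⊥bis P2·P7 via (21.945,27.975): [(21.3913, 27.7023) (0, 17.1685) (0, 0) (44.3135, 0) (43.4669, 2.6132)]  |A|=815.6458
9. ⊥bis P2·P8 via (50.435,25.14): [(21.3913, 27.7023) (0, 17.1685) (0, 0) (44.3135, 0) (43.4669, 2.6132)]  |A|=815.6458
10. ⊥bis P2·P9 via (19.72,15.415): [(21.3913, 27.7023) (16.5642, 25.3253) (24.6286, 0) (44.3135, 0) (43.4669, 2.6132)]  |A|=361.5902
11. canonical 5-gon: [(21.3913, 27.7023) (16.5642, 25.3253) (24.6286, 0) (44.3135, 0) (43.4669, 2.6132)]
12. shoelace: 361.5902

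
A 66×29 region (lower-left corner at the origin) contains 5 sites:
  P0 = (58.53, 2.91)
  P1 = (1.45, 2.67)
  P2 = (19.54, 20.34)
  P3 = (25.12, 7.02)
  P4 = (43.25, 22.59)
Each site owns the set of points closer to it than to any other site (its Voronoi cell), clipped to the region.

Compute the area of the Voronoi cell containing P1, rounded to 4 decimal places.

Area of P1's cell: 205.7604

1. box [0,66]×[0,29]: [(0, 0) (66, 0) (66, 29) (0, 29)]
2. ⊥bis P1·P0 via (29.99,2.79): [(0, 0) (30.0017, 0) (29.8798, 29) (0, 29)]  |A|=868.2822
3. ⊥bis P1·P2 via (10.495,11.505): [(0, 22.2495) (0, 0) (21.7329, 0)]  |A|=241.7724
4. ⊥bis P1·P3 via (13.285,4.845): [(12.424, 9.5302) (0, 22.2495) (0, 0) (14.1754, 0)]  |A|=205.7604
5. ⊥bis P1·P4 via (22.35,12.63): [(12.424, 9.5302) (0, 22.2495) (0, 0) (14.1754, 0)]  |A|=205.7604
6. canonical 4-gon: [(12.424, 9.5302) (0, 22.2495) (0, 0) (14.1754, 0)]
7. shoelace: 205.7604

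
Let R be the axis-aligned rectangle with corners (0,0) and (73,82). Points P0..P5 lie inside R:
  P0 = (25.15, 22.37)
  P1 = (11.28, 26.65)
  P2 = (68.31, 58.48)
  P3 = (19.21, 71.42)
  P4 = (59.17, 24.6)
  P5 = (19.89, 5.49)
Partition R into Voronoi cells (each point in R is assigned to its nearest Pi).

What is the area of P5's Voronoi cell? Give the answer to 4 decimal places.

1. box [0,73]×[0,82]: [(0, 0) (73, 0) (73, 82) (0, 82)]
2. ⊥bis P5·P0 via (22.52,13.93): [(0, 20.9475) (0, 0) (67.2231, 0)]  |A|=704.0777
3. ⊥bis P5·P1 via (15.585,16.07): [(15.6143, 16.0819) (0, 9.7285) (0, 0) (67.2231, 0)]  |A|=616.4894
4. ⊥bis P5·P2 via (44.1,31.985): [(15.6143, 16.0819) (0, 9.7285) (0, 0) (67.2231, 0)]  |A|=616.4894
5. ⊥bis P5·P3 via (19.55,38.455): [(15.6143, 16.0819) (0, 9.7285) (0, 0) (67.2231, 0)]  |A|=616.4894
6. ⊥bis P5·P4 via (39.53,15.045): [(43.2089, 7.4831) (15.6143, 16.0819) (0, 9.7285) (0, 0) (46.8495, 0)]  |A|=540.2605
7. canonical 5-gon: [(43.2089, 7.4831) (15.6143, 16.0819) (0, 9.7285) (0, 0) (46.8495, 0)]
8. shoelace: 540.2605

Area of P5's cell: 540.2605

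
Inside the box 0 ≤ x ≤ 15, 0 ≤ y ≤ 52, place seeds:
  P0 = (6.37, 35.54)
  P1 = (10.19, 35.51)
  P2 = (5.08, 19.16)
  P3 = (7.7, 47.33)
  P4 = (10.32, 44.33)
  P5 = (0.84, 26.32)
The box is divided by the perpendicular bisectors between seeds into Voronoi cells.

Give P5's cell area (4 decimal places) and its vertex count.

1. box [0,15]×[0,52]: [(0, 0) (15, 0) (15, 52) (0, 52)]
2. ⊥bis P5·P0 via (3.605,30.93): [(0, 33.0922) (0, 0) (15, 0) (15, 24.0955)]  |A|=428.9077
3. ⊥bis P5·P1 via (5.515,30.915): [(8.2222, 28.1607) (0, 33.0922) (0, 0) (15, 0) (15, 21.2649)]  |A|=419.315
4. ⊥bis P5·P2 via (2.96,22.74): [(9.6539, 26.704) (8.2222, 28.1607) (0, 33.0922) (0, 20.9872)]  |A|=60.889
5. ⊥bis P5·P3 via (4.27,36.825): [(9.6539, 26.704) (8.2222, 28.1607) (0, 33.0922) (0, 20.9872)]  |A|=60.889
6. ⊥bis P5·P4 via (5.58,35.325): [(9.6539, 26.704) (8.2222, 28.1607) (0, 33.0922) (0, 20.9872)]  |A|=60.889
7. canonical 4-gon: [(9.6539, 26.704) (8.2222, 28.1607) (0, 33.0922) (0, 20.9872)]
8. shoelace: 60.889

Area of P5's cell: 60.8890 (4 vertices)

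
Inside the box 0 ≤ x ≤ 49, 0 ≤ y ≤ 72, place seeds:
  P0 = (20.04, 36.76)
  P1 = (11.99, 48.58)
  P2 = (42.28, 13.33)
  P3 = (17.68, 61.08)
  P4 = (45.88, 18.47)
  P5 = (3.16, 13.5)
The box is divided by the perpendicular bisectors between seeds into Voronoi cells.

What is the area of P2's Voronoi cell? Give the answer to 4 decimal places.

1. box [0,49]×[0,72]: [(0, 0) (49, 0) (49, 72) (0, 72)]
2. ⊥bis P2·P0 via (31.16,25.045): [(4.7749, 0) (49, 0) (49, 41.9789)]  |A|=928.2606
3. ⊥bis P2·P1 via (27.135,30.955): [(4.7749, 0) (49, 0) (49, 41.9789)]  |A|=928.2606
4. ⊥bis P2·P3 via (29.98,37.205): [(4.7749, 0) (49, 0) (49, 41.9789)]  |A|=928.2606
5. ⊥bis P2·P4 via (44.08,15.9): [(31.1018, 24.9898) (4.7749, 0) (49, 0) (49, 12.4541)]  |A|=664.0402
6. ⊥bis P2·P5 via (22.72,13.415): [(31.1018, 24.9898) (22.7358, 17.0487) (22.6617, 0) (49, 0) (49, 12.4541)]  |A|=511.5674
7. canonical 5-gon: [(31.1018, 24.9898) (22.7358, 17.0487) (22.6617, 0) (49, 0) (49, 12.4541)]
8. shoelace: 511.5674

Area of P2's cell: 511.5674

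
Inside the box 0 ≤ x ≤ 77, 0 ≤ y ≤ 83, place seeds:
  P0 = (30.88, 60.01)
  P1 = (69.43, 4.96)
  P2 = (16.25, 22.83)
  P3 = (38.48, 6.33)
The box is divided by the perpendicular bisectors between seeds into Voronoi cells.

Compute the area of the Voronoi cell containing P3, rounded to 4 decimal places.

1. box [0,77]×[0,83]: [(0, 0) (77, 0) (77, 83) (0, 83)]
2. ⊥bis P3·P0 via (34.68,33.17): [(0, 28.26) (0, 0) (77, 0) (77, 39.1617)]  |A|=2595.7343
3. ⊥bis P3·P1 via (53.955,5.645): [(55.3026, 36.0897) (0, 28.26) (0, 0) (53.7051, 0)]  |A|=1750.5288
4. ⊥bis P3·P2 via (27.365,14.58): [(55.3026, 36.0897) (41.9245, 34.1957) (16.5431, 0) (53.7051, 0)]  |A|=875.2827
5. canonical 4-gon: [(55.3026, 36.0897) (41.9245, 34.1957) (16.5431, 0) (53.7051, 0)]
6. shoelace: 875.2827

Area of P3's cell: 875.2827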